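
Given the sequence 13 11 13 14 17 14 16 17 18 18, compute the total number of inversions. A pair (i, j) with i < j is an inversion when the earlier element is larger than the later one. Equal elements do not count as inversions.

There are 3 inversions.

For each element, count later entries that are smaller:
13 → 11 → 1
11 → none → 0
13 → none → 0
14 → none → 0
17 → 14, 16 → 2
14 → none → 0
16 → none → 0
17 → none → 0
18 → none → 0
18 → none → 0
Sum: 1 + 0 + 0 + 0 + 2 + 0 + 0 + 0 + 0 + 0 = 3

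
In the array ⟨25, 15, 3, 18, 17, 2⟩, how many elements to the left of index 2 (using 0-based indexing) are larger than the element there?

The element at index 2 is 3.
Elements before it: 25, 15
Those larger than 3: 25, 15

2 such elements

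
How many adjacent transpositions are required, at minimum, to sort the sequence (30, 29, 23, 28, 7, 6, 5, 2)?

27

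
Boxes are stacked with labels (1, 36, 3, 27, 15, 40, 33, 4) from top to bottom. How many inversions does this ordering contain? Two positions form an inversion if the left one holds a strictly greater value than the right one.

11 inversions

For each element, count later entries that are smaller:
1: 0
36: 5
3: 0
27: 2
15: 1
40: 2
33: 1
4: 0
Sum: 0 + 5 + 0 + 2 + 1 + 2 + 1 + 0 = 11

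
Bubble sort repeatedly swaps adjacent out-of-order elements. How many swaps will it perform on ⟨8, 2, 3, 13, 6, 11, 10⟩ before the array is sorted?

Minimum adjacent swaps = number of inversions (each swap of adjacent out-of-order elements removes one inversion and no swap can remove more).
Count inversions — for each element, later elements that are smaller:
8: 2, 3, 6 → 3
2: none → 0
3: none → 0
13: 6, 11, 10 → 3
6: none → 0
11: 10 → 1
10: none → 0
Total inversions: 3 + 0 + 0 + 3 + 0 + 1 + 0 = 7

Swaps: 7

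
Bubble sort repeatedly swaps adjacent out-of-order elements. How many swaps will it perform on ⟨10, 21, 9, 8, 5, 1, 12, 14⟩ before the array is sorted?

Adjacent swaps: 16

The minimum number of adjacent swaps to sort an array equals its inversion count, since every such swap removes exactly one inversion.
Count inversions — for each element, later elements that are smaller:
10: 9, 8, 5, 1 → 4
21: 9, 8, 5, 1, 12, 14 → 6
9: 8, 5, 1 → 3
8: 5, 1 → 2
5: 1 → 1
1: none → 0
12: none → 0
14: none → 0
Total inversions: 4 + 6 + 3 + 2 + 1 + 0 + 0 + 0 = 16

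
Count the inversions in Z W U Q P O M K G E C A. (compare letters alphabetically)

Sweep left to right; for each value list the smaller values that follow it:
Z: 11
W: 10
U: 9
Q: 8
P: 7
O: 6
M: 5
K: 4
G: 3
E: 2
C: 1
A: 0
Sum: 11 + 10 + 9 + 8 + 7 + 6 + 5 + 4 + 3 + 2 + 1 + 0 = 66

66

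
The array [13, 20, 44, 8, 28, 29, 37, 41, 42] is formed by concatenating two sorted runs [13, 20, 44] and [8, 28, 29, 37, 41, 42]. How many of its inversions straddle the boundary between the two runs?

For each element r of the right run, count left-run elements greater than r:
r = 8: 13, 20, 44 → 3
r = 28: 44 → 1
r = 29: 44 → 1
r = 37: 44 → 1
r = 41: 44 → 1
r = 42: 44 → 1
Cross-inversions: 3 + 1 + 1 + 1 + 1 + 1 = 8

8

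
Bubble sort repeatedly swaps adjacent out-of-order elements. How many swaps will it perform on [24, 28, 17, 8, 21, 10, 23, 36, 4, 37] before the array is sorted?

There are 21 swaps.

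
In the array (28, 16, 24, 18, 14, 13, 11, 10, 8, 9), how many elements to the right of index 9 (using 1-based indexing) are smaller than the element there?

0

The element at index 9 is 8.
Elements after it: 9
None of them are smaller than 8.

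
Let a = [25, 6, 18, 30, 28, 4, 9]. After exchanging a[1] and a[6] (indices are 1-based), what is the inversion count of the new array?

Positions 1 and 6 hold 25 and 4; after swapping, the array is [4, 6, 18, 30, 28, 25, 9].
Sweep left to right; for each value list the smaller values that follow it:
4 → none → 0
6 → none → 0
18 → 9 → 1
30 → 28, 25, 9 → 3
28 → 25, 9 → 2
25 → 9 → 1
9 → none → 0
Sum: 0 + 0 + 1 + 3 + 2 + 1 + 0 = 7

7 inversions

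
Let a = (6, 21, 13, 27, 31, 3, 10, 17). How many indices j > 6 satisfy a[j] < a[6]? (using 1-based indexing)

0

The element at index 6 is 3.
Elements after it: 10, 17
None of them are smaller than 3.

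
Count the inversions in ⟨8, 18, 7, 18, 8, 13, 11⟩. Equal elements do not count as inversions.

Listing every pair i<j with a[i]>a[j] (using 0-based positions):
(0,2): 8 > 7
(1,2): 18 > 7
(1,4): 18 > 8
(1,5): 18 > 13
(1,6): 18 > 11
(3,4): 18 > 8
(3,5): 18 > 13
(3,6): 18 > 11
(5,6): 13 > 11
That's 9 pairs.

9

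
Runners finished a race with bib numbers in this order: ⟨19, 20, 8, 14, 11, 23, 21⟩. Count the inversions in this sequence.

Inversions: 8

Listing every pair i<j with a[i]>a[j] (using 1-based positions):
(1,3): 19 > 8
(1,4): 19 > 14
(1,5): 19 > 11
(2,3): 20 > 8
(2,4): 20 > 14
(2,5): 20 > 11
(4,5): 14 > 11
(6,7): 23 > 21
That's 8 pairs.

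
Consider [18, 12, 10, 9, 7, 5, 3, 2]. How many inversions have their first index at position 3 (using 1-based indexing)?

The element at index 3 is 10.
Elements after it: 9, 7, 5, 3, 2
Those smaller than 10: 9, 7, 5, 3, 2

5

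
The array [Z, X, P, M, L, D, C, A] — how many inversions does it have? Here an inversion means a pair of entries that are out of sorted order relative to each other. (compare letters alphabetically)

Out-of-order pairs: 28

For each element, count later entries that are smaller:
Z: 7
X: 6
P: 5
M: 4
L: 3
D: 2
C: 1
A: 0
Sum: 7 + 6 + 5 + 4 + 3 + 2 + 1 + 0 = 28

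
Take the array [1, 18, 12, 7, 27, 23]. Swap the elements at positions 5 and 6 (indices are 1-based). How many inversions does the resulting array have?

Positions 5 and 6 hold 27 and 23; after swapping, the array is [1, 18, 12, 7, 23, 27].
Count, for each position, how many later elements it exceeds:
1 → none → 0
18 → 12, 7 → 2
12 → 7 → 1
7 → none → 0
23 → none → 0
27 → none → 0
Sum: 0 + 2 + 1 + 0 + 0 + 0 = 3

3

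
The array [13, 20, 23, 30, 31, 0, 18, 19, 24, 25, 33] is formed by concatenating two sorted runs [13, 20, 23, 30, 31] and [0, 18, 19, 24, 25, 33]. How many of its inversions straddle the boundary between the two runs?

17

Count, for every r in R, how many entries of L exceed r:
r = 0: 13, 20, 23, 30, 31 → 5
r = 18: 20, 23, 30, 31 → 4
r = 19: 20, 23, 30, 31 → 4
r = 24: 30, 31 → 2
r = 25: 30, 31 → 2
r = 33: none → 0
Cross-inversions: 5 + 4 + 4 + 2 + 2 + 0 = 17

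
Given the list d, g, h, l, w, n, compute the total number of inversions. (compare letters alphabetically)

1

Sweep left to right; for each value list the smaller values that follow it:
d → none → 0
g → none → 0
h → none → 0
l → none → 0
w → n → 1
n → none → 0
Sum: 0 + 0 + 0 + 0 + 1 + 0 = 1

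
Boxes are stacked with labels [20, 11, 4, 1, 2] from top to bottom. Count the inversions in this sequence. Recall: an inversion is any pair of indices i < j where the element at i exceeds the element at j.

9 out-of-order pairs

For each element, count later entries that are smaller:
20: 4
11: 3
4: 2
1: 0
2: 0
Sum: 4 + 3 + 2 + 0 + 0 = 9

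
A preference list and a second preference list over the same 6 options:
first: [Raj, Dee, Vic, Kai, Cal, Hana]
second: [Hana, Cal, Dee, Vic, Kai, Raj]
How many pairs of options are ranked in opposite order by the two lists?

Assign each item its position (1..6) in the first ordering, then rewrite the second ordering as that position sequence:
positions: Raj→1, Dee→2, Vic→3, Kai→4, Cal→5, Hana→6
second ordering as positions: [6, 5, 2, 3, 4, 1]
Discordant pairs = inversions in this position sequence.
6: 5, 2, 3, 4, 1 → 5
5: 2, 3, 4, 1 → 4
2: 1 → 1
3: 1 → 1
4: 1 → 1
1: 0
Total: 5 + 4 + 1 + 1 + 1 + 0 = 12

12 pairs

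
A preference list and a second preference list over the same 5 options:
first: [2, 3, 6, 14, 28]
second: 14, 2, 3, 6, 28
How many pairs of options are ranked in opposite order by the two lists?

Assign each item its position (1..5) in the first ordering, then rewrite the second ordering as that position sequence:
positions: 2→1, 3→2, 6→3, 14→4, 28→5
second ordering as positions: [4, 1, 2, 3, 5]
Discordant pairs = inversions in this position sequence.
4: 1, 2, 3 → 3
1: 0
2: 0
3: 0
5: 0
Total: 3 + 0 + 0 + 0 + 0 = 3

3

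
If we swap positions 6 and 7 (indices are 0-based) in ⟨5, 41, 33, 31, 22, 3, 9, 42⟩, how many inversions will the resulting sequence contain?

16

Positions 6 and 7 hold 9 and 42; after swapping, the array is [5, 41, 33, 31, 22, 3, 42, 9].
Element-by-element contributions:
5 → 3 → 1
41 → 33, 31, 22, 3, 9 → 5
33 → 31, 22, 3, 9 → 4
31 → 22, 3, 9 → 3
22 → 3, 9 → 2
3 → none → 0
42 → 9 → 1
9 → none → 0
Sum: 1 + 5 + 4 + 3 + 2 + 0 + 1 + 0 = 16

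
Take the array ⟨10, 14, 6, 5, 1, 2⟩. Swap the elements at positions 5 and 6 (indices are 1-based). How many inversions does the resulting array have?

14

Positions 5 and 6 hold 1 and 2; after swapping, the array is [10, 14, 6, 5, 2, 1].
Sweep left to right; for each value list the smaller values that follow it:
10 → 6, 5, 2, 1 → 4
14 → 6, 5, 2, 1 → 4
6 → 5, 2, 1 → 3
5 → 2, 1 → 2
2 → 1 → 1
1 → none → 0
Sum: 4 + 4 + 3 + 2 + 1 + 0 = 14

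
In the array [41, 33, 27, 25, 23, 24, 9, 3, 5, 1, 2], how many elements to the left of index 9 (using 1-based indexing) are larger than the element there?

7

The element at index 9 is 5.
Elements before it: 41, 33, 27, 25, 23, 24, 9, 3
Those larger than 5: 41, 33, 27, 25, 23, 24, 9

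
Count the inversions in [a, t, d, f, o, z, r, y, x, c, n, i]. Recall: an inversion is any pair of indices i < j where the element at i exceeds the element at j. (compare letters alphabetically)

Sweep left to right; for each value list the smaller values that follow it:
a: 0
t: 7
d: 1
f: 1
o: 3
z: 6
r: 3
y: 4
x: 3
c: 0
n: 1
i: 0
Sum: 0 + 7 + 1 + 1 + 3 + 6 + 3 + 4 + 3 + 0 + 1 + 0 = 29

There are 29 out-of-order pairs.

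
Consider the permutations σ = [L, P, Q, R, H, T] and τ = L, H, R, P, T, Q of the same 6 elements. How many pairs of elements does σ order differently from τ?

6

Assign each item its position (1..6) in the first ordering, then rewrite the second ordering as that position sequence:
positions: L→1, P→2, Q→3, R→4, H→5, T→6
second ordering as positions: [1, 5, 4, 2, 6, 3]
Discordant pairs = inversions in this position sequence.
1: 0
5: 4, 2, 3 → 3
4: 2, 3 → 2
2: 0
6: 3 → 1
3: 0
Total: 0 + 3 + 2 + 0 + 1 + 0 = 6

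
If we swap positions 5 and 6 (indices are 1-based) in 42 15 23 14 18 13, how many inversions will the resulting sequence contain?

11

Positions 5 and 6 hold 18 and 13; after swapping, the array is [42, 15, 23, 14, 13, 18].
For each element, count later entries that are smaller:
42 → 15, 23, 14, 13, 18 → 5
15 → 14, 13 → 2
23 → 14, 13, 18 → 3
14 → 13 → 1
13 → none → 0
18 → none → 0
Sum: 5 + 2 + 3 + 1 + 0 + 0 = 11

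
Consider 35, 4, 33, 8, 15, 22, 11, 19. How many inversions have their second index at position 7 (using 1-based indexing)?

4

The element at index 7 is 11.
Elements before it: 35, 4, 33, 8, 15, 22
Those larger than 11: 35, 33, 15, 22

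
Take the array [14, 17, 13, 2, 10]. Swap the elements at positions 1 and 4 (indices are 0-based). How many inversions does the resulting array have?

There are 5 inversions.

Positions 1 and 4 hold 17 and 10; after swapping, the array is [14, 10, 13, 2, 17].
Element-by-element contributions:
14: 3
10: 1
13: 1
2: 0
17: 0
Sum: 3 + 1 + 1 + 0 + 0 = 5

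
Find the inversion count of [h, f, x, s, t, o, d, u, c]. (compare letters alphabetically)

21

For each element, count later entries that are smaller:
h → f, d, c → 3
f → d, c → 2
x → s, t, o, d, u, c → 6
s → o, d, c → 3
t → o, d, c → 3
o → d, c → 2
d → c → 1
u → c → 1
c → none → 0
Sum: 3 + 2 + 6 + 3 + 3 + 2 + 1 + 1 + 0 = 21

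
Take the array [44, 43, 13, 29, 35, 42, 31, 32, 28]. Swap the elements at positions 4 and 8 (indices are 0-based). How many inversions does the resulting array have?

Positions 4 and 8 hold 35 and 28; after swapping, the array is [44, 43, 13, 29, 28, 42, 31, 32, 35].
Element-by-element contributions:
44: 8
43: 7
13: 0
29: 1
28: 0
42: 3
31: 0
32: 0
35: 0
Sum: 8 + 7 + 0 + 1 + 0 + 3 + 0 + 0 + 0 = 19

19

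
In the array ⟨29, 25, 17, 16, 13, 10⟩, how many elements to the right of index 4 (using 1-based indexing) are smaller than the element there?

The element at index 4 is 16.
Elements after it: 13, 10
Those smaller than 16: 13, 10

2 such elements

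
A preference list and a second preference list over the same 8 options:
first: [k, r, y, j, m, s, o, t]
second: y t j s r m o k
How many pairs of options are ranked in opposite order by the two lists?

Assign each item its position (1..8) in the first ordering, then rewrite the second ordering as that position sequence:
positions: k→1, r→2, y→3, j→4, m→5, s→6, o→7, t→8
second ordering as positions: [3, 8, 4, 6, 2, 5, 7, 1]
Discordant pairs = inversions in this position sequence.
3: 2, 1 → 2
8: 4, 6, 2, 5, 7, 1 → 6
4: 2, 1 → 2
6: 2, 5, 1 → 3
2: 1 → 1
5: 1 → 1
7: 1 → 1
1: 0
Total: 2 + 6 + 2 + 3 + 1 + 1 + 1 + 0 = 16

16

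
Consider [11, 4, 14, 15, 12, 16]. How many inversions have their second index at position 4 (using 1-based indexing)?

The element at index 4 is 15.
Elements before it: 11, 4, 14
None of them are larger than 15.

0 such elements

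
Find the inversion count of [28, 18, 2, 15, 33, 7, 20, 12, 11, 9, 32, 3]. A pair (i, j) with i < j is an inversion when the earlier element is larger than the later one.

There are 40 inversions.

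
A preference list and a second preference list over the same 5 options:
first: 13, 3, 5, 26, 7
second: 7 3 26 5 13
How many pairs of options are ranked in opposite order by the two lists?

8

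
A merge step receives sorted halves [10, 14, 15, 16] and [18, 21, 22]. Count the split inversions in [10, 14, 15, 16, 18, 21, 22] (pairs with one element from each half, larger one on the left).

For each element r of the right run, count left-run elements greater than r:
r = 18: none → 0
r = 21: none → 0
r = 22: none → 0
Cross-inversions: 0 + 0 + 0 = 0

0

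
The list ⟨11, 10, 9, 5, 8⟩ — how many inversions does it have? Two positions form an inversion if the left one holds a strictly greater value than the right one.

9

For each element, count later entries that are smaller:
11: 4
10: 3
9: 2
5: 0
8: 0
Sum: 4 + 3 + 2 + 0 + 0 = 9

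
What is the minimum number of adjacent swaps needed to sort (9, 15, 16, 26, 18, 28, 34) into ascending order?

There is 1 adjacent swap.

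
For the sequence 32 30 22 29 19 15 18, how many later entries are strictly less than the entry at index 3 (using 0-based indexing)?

3

The element at index 3 is 29.
Elements after it: 19, 15, 18
Those smaller than 29: 19, 15, 18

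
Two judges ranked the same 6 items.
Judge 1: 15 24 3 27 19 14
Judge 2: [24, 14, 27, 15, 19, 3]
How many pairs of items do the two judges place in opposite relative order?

8 discordant pairs

Assign each item its position (1..6) in the first ordering, then rewrite the second ordering as that position sequence:
positions: 15→1, 24→2, 3→3, 27→4, 19→5, 14→6
second ordering as positions: [2, 6, 4, 1, 5, 3]
Discordant pairs = inversions in this position sequence.
2: 1 → 1
6: 4, 1, 5, 3 → 4
4: 1, 3 → 2
1: 0
5: 3 → 1
3: 0
Total: 1 + 4 + 2 + 0 + 1 + 0 = 8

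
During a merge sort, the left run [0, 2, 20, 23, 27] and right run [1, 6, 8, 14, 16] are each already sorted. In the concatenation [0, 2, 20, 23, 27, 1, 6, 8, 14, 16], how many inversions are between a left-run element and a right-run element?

16

For each element r of the right run, count left-run elements greater than r:
r = 1: 2, 20, 23, 27 → 4
r = 6: 20, 23, 27 → 3
r = 8: 20, 23, 27 → 3
r = 14: 20, 23, 27 → 3
r = 16: 20, 23, 27 → 3
Cross-inversions: 4 + 3 + 3 + 3 + 3 = 16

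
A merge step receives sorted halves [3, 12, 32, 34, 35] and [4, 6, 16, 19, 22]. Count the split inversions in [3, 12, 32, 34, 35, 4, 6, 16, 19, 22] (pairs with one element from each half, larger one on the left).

17 split inversions

Count, for every r in R, how many entries of L exceed r:
r = 4: 12, 32, 34, 35 → 4
r = 6: 12, 32, 34, 35 → 4
r = 16: 32, 34, 35 → 3
r = 19: 32, 34, 35 → 3
r = 22: 32, 34, 35 → 3
Cross-inversions: 4 + 4 + 3 + 3 + 3 = 17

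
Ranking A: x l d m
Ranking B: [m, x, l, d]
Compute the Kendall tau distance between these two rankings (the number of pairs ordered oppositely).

There are 3 discordant pairs.

Assign each item its position (1..4) in the first ordering, then rewrite the second ordering as that position sequence:
positions: x→1, l→2, d→3, m→4
second ordering as positions: [4, 1, 2, 3]
Discordant pairs = inversions in this position sequence.
4: 1, 2, 3 → 3
1: 0
2: 0
3: 0
Total: 3 + 0 + 0 + 0 = 3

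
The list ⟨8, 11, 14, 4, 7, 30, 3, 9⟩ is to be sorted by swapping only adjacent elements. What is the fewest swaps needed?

The minimum number of adjacent swaps to sort an array equals its inversion count, since every such swap removes exactly one inversion.
Count inversions — for each element, later elements that are smaller:
8: 4, 7, 3 → 3
11: 4, 7, 3, 9 → 4
14: 4, 7, 3, 9 → 4
4: 3 → 1
7: 3 → 1
30: 3, 9 → 2
3: none → 0
9: none → 0
Total inversions: 3 + 4 + 4 + 1 + 1 + 2 + 0 + 0 = 15

15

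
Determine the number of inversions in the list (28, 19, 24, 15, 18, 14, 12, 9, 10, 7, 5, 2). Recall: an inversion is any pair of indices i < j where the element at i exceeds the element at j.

Count, for each position, how many later elements it exceeds:
28 → 19, 24, 15, 18, 14, 12, 9, 10, 7, 5, 2 → 11
19 → 15, 18, 14, 12, 9, 10, 7, 5, 2 → 9
24 → 15, 18, 14, 12, 9, 10, 7, 5, 2 → 9
15 → 14, 12, 9, 10, 7, 5, 2 → 7
18 → 14, 12, 9, 10, 7, 5, 2 → 7
14 → 12, 9, 10, 7, 5, 2 → 6
12 → 9, 10, 7, 5, 2 → 5
9 → 7, 5, 2 → 3
10 → 7, 5, 2 → 3
7 → 5, 2 → 2
5 → 2 → 1
2 → none → 0
Sum: 11 + 9 + 9 + 7 + 7 + 6 + 5 + 3 + 3 + 2 + 1 + 0 = 63

Inversions: 63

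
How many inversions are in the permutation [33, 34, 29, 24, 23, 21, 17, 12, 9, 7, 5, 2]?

65

For each element, count later entries that are smaller:
33 → 29, 24, 23, 21, 17, 12, 9, 7, 5, 2 → 10
34 → 29, 24, 23, 21, 17, 12, 9, 7, 5, 2 → 10
29 → 24, 23, 21, 17, 12, 9, 7, 5, 2 → 9
24 → 23, 21, 17, 12, 9, 7, 5, 2 → 8
23 → 21, 17, 12, 9, 7, 5, 2 → 7
21 → 17, 12, 9, 7, 5, 2 → 6
17 → 12, 9, 7, 5, 2 → 5
12 → 9, 7, 5, 2 → 4
9 → 7, 5, 2 → 3
7 → 5, 2 → 2
5 → 2 → 1
2 → none → 0
Sum: 10 + 10 + 9 + 8 + 7 + 6 + 5 + 4 + 3 + 2 + 1 + 0 = 65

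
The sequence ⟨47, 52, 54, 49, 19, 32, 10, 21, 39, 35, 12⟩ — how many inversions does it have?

There are 39 inversions.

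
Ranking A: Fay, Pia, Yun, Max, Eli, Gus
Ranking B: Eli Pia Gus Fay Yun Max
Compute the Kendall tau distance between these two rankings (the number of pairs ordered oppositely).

Assign each item its position (1..6) in the first ordering, then rewrite the second ordering as that position sequence:
positions: Fay→1, Pia→2, Yun→3, Max→4, Eli→5, Gus→6
second ordering as positions: [5, 2, 6, 1, 3, 4]
Discordant pairs = inversions in this position sequence.
5: 2, 1, 3, 4 → 4
2: 1 → 1
6: 1, 3, 4 → 3
1: 0
3: 0
4: 0
Total: 4 + 1 + 3 + 0 + 0 + 0 = 8

8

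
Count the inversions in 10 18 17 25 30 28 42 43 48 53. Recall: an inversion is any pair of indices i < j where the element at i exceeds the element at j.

2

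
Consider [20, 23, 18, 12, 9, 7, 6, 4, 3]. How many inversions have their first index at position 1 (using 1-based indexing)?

7

The element at index 1 is 20.
Elements after it: 23, 18, 12, 9, 7, 6, 4, 3
Those smaller than 20: 18, 12, 9, 7, 6, 4, 3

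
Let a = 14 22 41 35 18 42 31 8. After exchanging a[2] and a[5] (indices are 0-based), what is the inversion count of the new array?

Positions 2 and 5 hold 41 and 42; after swapping, the array is [14, 22, 42, 35, 18, 41, 31, 8].
Element-by-element contributions:
14 → 8 → 1
22 → 18, 8 → 2
42 → 35, 18, 41, 31, 8 → 5
35 → 18, 31, 8 → 3
18 → 8 → 1
41 → 31, 8 → 2
31 → 8 → 1
8 → none → 0
Sum: 1 + 2 + 5 + 3 + 1 + 2 + 1 + 0 = 15

15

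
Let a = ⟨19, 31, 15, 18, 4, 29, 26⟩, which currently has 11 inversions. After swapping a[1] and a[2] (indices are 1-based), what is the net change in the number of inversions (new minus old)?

+1

Positions 1 and 2 hold 19 and 31; after swapping, the array is [31, 19, 15, 18, 4, 29, 26].
Element-by-element contributions:
31 → 19, 15, 18, 4, 29, 26 → 6
19 → 15, 18, 4 → 3
15 → 4 → 1
18 → 4 → 1
4 → none → 0
29 → 26 → 1
26 → none → 0
Sum: 6 + 3 + 1 + 1 + 0 + 1 + 0 = 12
Change: 12 − 11 = +1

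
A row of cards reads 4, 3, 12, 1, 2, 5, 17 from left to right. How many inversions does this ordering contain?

Inversions: 8

For each element, count later entries that are smaller:
4 → 3, 1, 2 → 3
3 → 1, 2 → 2
12 → 1, 2, 5 → 3
1 → none → 0
2 → none → 0
5 → none → 0
17 → none → 0
Sum: 3 + 2 + 3 + 0 + 0 + 0 + 0 = 8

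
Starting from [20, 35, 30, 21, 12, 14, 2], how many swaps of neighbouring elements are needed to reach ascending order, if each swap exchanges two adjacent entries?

Each adjacent swap fixes exactly one inversion, so the minimum swap count equals the number of inversions.
Count inversions — for each element, later elements that are smaller:
20: 12, 14, 2 → 3
35: 30, 21, 12, 14, 2 → 5
30: 21, 12, 14, 2 → 4
21: 12, 14, 2 → 3
12: 2 → 1
14: 2 → 1
2: none → 0
Total inversions: 3 + 5 + 4 + 3 + 1 + 1 + 0 = 17

17 swaps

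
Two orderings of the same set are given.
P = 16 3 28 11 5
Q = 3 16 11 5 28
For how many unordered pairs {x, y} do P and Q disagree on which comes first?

3

Assign each item its position (1..5) in the first ordering, then rewrite the second ordering as that position sequence:
positions: 16→1, 3→2, 28→3, 11→4, 5→5
second ordering as positions: [2, 1, 4, 5, 3]
Discordant pairs = inversions in this position sequence.
2: 1 → 1
1: 0
4: 3 → 1
5: 3 → 1
3: 0
Total: 1 + 0 + 1 + 1 + 0 = 3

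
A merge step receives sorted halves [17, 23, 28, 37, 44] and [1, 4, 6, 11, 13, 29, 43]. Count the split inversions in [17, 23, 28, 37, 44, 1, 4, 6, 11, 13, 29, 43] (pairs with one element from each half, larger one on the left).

28

Take each right-half value and tally the left-half values above it:
r = 1: 17, 23, 28, 37, 44 → 5
r = 4: 17, 23, 28, 37, 44 → 5
r = 6: 17, 23, 28, 37, 44 → 5
r = 11: 17, 23, 28, 37, 44 → 5
r = 13: 17, 23, 28, 37, 44 → 5
r = 29: 37, 44 → 2
r = 43: 44 → 1
Cross-inversions: 5 + 5 + 5 + 5 + 5 + 2 + 1 = 28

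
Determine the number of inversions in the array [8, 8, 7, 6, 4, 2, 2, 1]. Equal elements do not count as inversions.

Element-by-element contributions:
8: 6
8: 6
7: 5
6: 4
4: 3
2: 1
2: 1
1: 0
Sum: 6 + 6 + 5 + 4 + 3 + 1 + 1 + 0 = 26

There are 26 inversions.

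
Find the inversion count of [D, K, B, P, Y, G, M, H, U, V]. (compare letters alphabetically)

13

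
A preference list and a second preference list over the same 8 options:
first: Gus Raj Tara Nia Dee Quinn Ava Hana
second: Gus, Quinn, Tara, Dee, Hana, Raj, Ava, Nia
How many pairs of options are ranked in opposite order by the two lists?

11

Assign each item its position (1..8) in the first ordering, then rewrite the second ordering as that position sequence:
positions: Gus→1, Raj→2, Tara→3, Nia→4, Dee→5, Quinn→6, Ava→7, Hana→8
second ordering as positions: [1, 6, 3, 5, 8, 2, 7, 4]
Discordant pairs = inversions in this position sequence.
1: 0
6: 3, 5, 2, 4 → 4
3: 2 → 1
5: 2, 4 → 2
8: 2, 7, 4 → 3
2: 0
7: 4 → 1
4: 0
Total: 0 + 4 + 1 + 2 + 3 + 0 + 1 + 0 = 11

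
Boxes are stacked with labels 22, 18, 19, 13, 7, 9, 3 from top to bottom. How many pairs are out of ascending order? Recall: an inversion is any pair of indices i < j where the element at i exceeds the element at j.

19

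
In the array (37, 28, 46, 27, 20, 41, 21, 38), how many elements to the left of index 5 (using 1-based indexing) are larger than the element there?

The element at index 5 is 20.
Elements before it: 37, 28, 46, 27
Those larger than 20: 37, 28, 46, 27

4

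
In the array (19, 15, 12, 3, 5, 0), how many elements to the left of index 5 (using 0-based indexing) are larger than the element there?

The element at index 5 is 0.
Elements before it: 19, 15, 12, 3, 5
Those larger than 0: 19, 15, 12, 3, 5

5 such elements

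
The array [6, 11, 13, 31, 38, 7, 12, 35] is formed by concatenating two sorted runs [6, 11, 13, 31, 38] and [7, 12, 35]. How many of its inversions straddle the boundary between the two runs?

Cross-inversions: 8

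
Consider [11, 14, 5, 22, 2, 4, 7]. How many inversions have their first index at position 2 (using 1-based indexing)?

4 such elements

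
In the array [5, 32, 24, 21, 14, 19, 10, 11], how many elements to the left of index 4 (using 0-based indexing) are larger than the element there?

The element at index 4 is 14.
Elements before it: 5, 32, 24, 21
Those larger than 14: 32, 24, 21

3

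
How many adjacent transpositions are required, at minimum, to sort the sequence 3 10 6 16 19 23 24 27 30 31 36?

Minimum adjacent swaps = number of inversions (each swap of adjacent out-of-order elements removes one inversion and no swap can remove more).
Count inversions — for each element, later elements that are smaller:
3: none → 0
10: 6 → 1
6: none → 0
16: none → 0
19: none → 0
23: none → 0
24: none → 0
27: none → 0
30: none → 0
31: none → 0
36: none → 0
Total inversions: 0 + 1 + 0 + 0 + 0 + 0 + 0 + 0 + 0 + 0 + 0 = 1

Swaps: 1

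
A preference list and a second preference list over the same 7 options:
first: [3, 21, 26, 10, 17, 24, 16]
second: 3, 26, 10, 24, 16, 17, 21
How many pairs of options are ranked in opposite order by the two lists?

Assign each item its position (1..7) in the first ordering, then rewrite the second ordering as that position sequence:
positions: 3→1, 21→2, 26→3, 10→4, 17→5, 24→6, 16→7
second ordering as positions: [1, 3, 4, 6, 7, 5, 2]
Discordant pairs = inversions in this position sequence.
1: 0
3: 2 → 1
4: 2 → 1
6: 5, 2 → 2
7: 5, 2 → 2
5: 2 → 1
2: 0
Total: 0 + 1 + 1 + 2 + 2 + 1 + 0 = 7

7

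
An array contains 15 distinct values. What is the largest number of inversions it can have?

A reversed (strictly descending) arrangement makes every pair an inversion, giving C(15, 2) inversions.
C(15, 2) = 15·14/2 = 105

105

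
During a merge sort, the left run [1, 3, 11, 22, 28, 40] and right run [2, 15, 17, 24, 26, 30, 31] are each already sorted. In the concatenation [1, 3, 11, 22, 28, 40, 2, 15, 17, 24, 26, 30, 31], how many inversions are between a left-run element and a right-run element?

17

Count, for every r in R, how many entries of L exceed r:
r = 2: 3, 11, 22, 28, 40 → 5
r = 15: 22, 28, 40 → 3
r = 17: 22, 28, 40 → 3
r = 24: 28, 40 → 2
r = 26: 28, 40 → 2
r = 30: 40 → 1
r = 31: 40 → 1
Cross-inversions: 5 + 3 + 3 + 2 + 2 + 1 + 1 = 17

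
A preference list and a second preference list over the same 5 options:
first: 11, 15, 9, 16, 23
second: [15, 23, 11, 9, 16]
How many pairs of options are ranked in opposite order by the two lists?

4

Assign each item its position (1..5) in the first ordering, then rewrite the second ordering as that position sequence:
positions: 11→1, 15→2, 9→3, 16→4, 23→5
second ordering as positions: [2, 5, 1, 3, 4]
Discordant pairs = inversions in this position sequence.
2: 1 → 1
5: 1, 3, 4 → 3
1: 0
3: 0
4: 0
Total: 1 + 3 + 0 + 0 + 0 = 4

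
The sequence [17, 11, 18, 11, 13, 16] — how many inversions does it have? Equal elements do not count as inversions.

7 inversions

Count, for each position, how many later elements it exceeds:
17: 4
11: 0
18: 3
11: 0
13: 0
16: 0
Sum: 4 + 0 + 3 + 0 + 0 + 0 = 7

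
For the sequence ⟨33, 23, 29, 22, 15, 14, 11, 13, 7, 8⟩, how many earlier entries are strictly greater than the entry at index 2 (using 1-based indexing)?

1

The element at index 2 is 23.
Elements before it: 33
Those larger than 23: 33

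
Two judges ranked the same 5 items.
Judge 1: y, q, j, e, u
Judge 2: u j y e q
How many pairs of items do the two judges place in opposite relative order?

Assign each item its position (1..5) in the first ordering, then rewrite the second ordering as that position sequence:
positions: y→1, q→2, j→3, e→4, u→5
second ordering as positions: [5, 3, 1, 4, 2]
Discordant pairs = inversions in this position sequence.
5: 3, 1, 4, 2 → 4
3: 1, 2 → 2
1: 0
4: 2 → 1
2: 0
Total: 4 + 2 + 0 + 1 + 0 = 7

7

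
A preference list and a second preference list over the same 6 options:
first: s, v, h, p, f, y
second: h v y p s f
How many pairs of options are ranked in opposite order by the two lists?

7

Assign each item its position (1..6) in the first ordering, then rewrite the second ordering as that position sequence:
positions: s→1, v→2, h→3, p→4, f→5, y→6
second ordering as positions: [3, 2, 6, 4, 1, 5]
Discordant pairs = inversions in this position sequence.
3: 2, 1 → 2
2: 1 → 1
6: 4, 1, 5 → 3
4: 1 → 1
1: 0
5: 0
Total: 2 + 1 + 3 + 1 + 0 + 0 = 7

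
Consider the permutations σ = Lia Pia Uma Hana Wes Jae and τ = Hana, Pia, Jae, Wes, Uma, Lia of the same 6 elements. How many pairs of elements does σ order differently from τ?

Assign each item its position (1..6) in the first ordering, then rewrite the second ordering as that position sequence:
positions: Lia→1, Pia→2, Uma→3, Hana→4, Wes→5, Jae→6
second ordering as positions: [4, 2, 6, 5, 3, 1]
Discordant pairs = inversions in this position sequence.
4: 2, 3, 1 → 3
2: 1 → 1
6: 5, 3, 1 → 3
5: 3, 1 → 2
3: 1 → 1
1: 0
Total: 3 + 1 + 3 + 2 + 1 + 0 = 10

There are 10 discordant pairs.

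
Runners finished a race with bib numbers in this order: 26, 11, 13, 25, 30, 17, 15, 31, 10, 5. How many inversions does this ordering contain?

Sweep left to right; for each value list the smaller values that follow it:
26 → 11, 13, 25, 17, 15, 10, 5 → 7
11 → 10, 5 → 2
13 → 10, 5 → 2
25 → 17, 15, 10, 5 → 4
30 → 17, 15, 10, 5 → 4
17 → 15, 10, 5 → 3
15 → 10, 5 → 2
31 → 10, 5 → 2
10 → 5 → 1
5 → none → 0
Sum: 7 + 2 + 2 + 4 + 4 + 3 + 2 + 2 + 1 + 0 = 27

27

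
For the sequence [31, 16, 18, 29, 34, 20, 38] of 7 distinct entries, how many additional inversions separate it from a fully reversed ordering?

Maximum inversions for 7 distinct elements is C(7, 2) = 7·6/2 = 21.
Current inversions — for each element, count later smaller elements:
31: 4
16: 0
18: 0
29: 1
34: 1
20: 0
38: 0
Current total: 4 + 0 + 0 + 1 + 1 + 0 + 0 = 6
Shortfall: 21 − 6 = 15

15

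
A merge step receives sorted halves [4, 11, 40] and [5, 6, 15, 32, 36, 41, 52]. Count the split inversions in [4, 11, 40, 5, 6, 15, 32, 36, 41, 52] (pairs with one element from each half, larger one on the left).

7

Count, for every r in R, how many entries of L exceed r:
r = 5: 11, 40 → 2
r = 6: 11, 40 → 2
r = 15: 40 → 1
r = 32: 40 → 1
r = 36: 40 → 1
r = 41: none → 0
r = 52: none → 0
Cross-inversions: 2 + 2 + 1 + 1 + 1 + 0 + 0 = 7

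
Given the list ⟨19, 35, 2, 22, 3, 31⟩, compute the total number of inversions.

For each element, count later entries that are smaller:
19: 2
35: 4
2: 0
22: 1
3: 0
31: 0
Sum: 2 + 4 + 0 + 1 + 0 + 0 = 7

Out-of-order pairs: 7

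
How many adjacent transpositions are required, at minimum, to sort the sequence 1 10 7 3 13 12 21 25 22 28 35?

Minimum adjacent swaps = number of inversions (each swap of adjacent out-of-order elements removes one inversion and no swap can remove more).
Count inversions — for each element, later elements that are smaller:
1: none → 0
10: 7, 3 → 2
7: 3 → 1
3: none → 0
13: 12 → 1
12: none → 0
21: none → 0
25: 22 → 1
22: none → 0
28: none → 0
35: none → 0
Total inversions: 0 + 2 + 1 + 0 + 1 + 0 + 0 + 1 + 0 + 0 + 0 = 5

There are 5 swaps.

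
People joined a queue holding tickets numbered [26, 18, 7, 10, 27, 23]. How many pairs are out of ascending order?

For each element, count later entries that are smaller:
26: 4
18: 2
7: 0
10: 0
27: 1
23: 0
Sum: 4 + 2 + 0 + 0 + 1 + 0 = 7

7 out-of-order pairs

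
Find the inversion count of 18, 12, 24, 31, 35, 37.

Listing every pair i<j with a[i]>a[j] (using 0-based positions):
(0,1): 18 > 12
That's 1 pair.

1 out-of-order pair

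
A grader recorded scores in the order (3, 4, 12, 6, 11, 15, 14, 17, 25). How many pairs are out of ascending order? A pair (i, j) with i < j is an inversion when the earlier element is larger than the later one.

Count, for each position, how many later elements it exceeds:
3 → none → 0
4 → none → 0
12 → 6, 11 → 2
6 → none → 0
11 → none → 0
15 → 14 → 1
14 → none → 0
17 → none → 0
25 → none → 0
Sum: 0 + 0 + 2 + 0 + 0 + 1 + 0 + 0 + 0 = 3

3 inversions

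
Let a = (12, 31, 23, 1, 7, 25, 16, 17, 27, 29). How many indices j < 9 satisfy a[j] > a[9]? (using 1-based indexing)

1

The element at index 9 is 27.
Elements before it: 12, 31, 23, 1, 7, 25, 16, 17
Those larger than 27: 31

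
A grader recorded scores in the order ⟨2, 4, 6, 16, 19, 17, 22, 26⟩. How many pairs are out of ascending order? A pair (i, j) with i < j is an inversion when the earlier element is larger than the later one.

1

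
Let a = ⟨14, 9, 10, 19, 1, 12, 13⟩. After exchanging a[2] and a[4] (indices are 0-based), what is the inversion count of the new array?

Positions 2 and 4 hold 10 and 1; after swapping, the array is [14, 9, 1, 19, 10, 12, 13].
Element-by-element contributions:
14: 5
9: 1
1: 0
19: 3
10: 0
12: 0
13: 0
Sum: 5 + 1 + 0 + 3 + 0 + 0 + 0 = 9

Inversions: 9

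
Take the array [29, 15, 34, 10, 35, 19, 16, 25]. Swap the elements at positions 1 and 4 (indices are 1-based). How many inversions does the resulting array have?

11 inversions

Positions 1 and 4 hold 29 and 10; after swapping, the array is [10, 15, 34, 29, 35, 19, 16, 25].
Element-by-element contributions:
10 → none → 0
15 → none → 0
34 → 29, 19, 16, 25 → 4
29 → 19, 16, 25 → 3
35 → 19, 16, 25 → 3
19 → 16 → 1
16 → none → 0
25 → none → 0
Sum: 0 + 0 + 4 + 3 + 3 + 1 + 0 + 0 = 11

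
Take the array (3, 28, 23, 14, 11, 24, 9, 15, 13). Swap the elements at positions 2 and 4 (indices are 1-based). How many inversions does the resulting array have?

17

Positions 2 and 4 hold 28 and 14; after swapping, the array is [3, 14, 23, 28, 11, 24, 9, 15, 13].
Element-by-element contributions:
3: 0
14: 3
23: 4
28: 5
11: 1
24: 3
9: 0
15: 1
13: 0
Sum: 0 + 3 + 4 + 5 + 1 + 3 + 0 + 1 + 0 = 17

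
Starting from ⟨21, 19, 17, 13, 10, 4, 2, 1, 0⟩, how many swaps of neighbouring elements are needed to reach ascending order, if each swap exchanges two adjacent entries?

36 swaps

Minimum adjacent swaps = number of inversions (each swap of adjacent out-of-order elements removes one inversion and no swap can remove more).
Count inversions — for each element, later elements that are smaller:
21: 19, 17, 13, 10, 4, 2, 1, 0 → 8
19: 17, 13, 10, 4, 2, 1, 0 → 7
17: 13, 10, 4, 2, 1, 0 → 6
13: 10, 4, 2, 1, 0 → 5
10: 4, 2, 1, 0 → 4
4: 2, 1, 0 → 3
2: 1, 0 → 2
1: 0 → 1
0: none → 0
Total inversions: 8 + 7 + 6 + 5 + 4 + 3 + 2 + 1 + 0 = 36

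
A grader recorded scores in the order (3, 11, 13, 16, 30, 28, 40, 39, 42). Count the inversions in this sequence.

2

Element-by-element contributions:
3 → none → 0
11 → none → 0
13 → none → 0
16 → none → 0
30 → 28 → 1
28 → none → 0
40 → 39 → 1
39 → none → 0
42 → none → 0
Sum: 0 + 0 + 0 + 0 + 1 + 0 + 1 + 0 + 0 = 2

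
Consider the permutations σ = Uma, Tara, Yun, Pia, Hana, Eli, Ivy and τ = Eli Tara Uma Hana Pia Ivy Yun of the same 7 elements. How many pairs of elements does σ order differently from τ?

Assign each item its position (1..7) in the first ordering, then rewrite the second ordering as that position sequence:
positions: Uma→1, Tara→2, Yun→3, Pia→4, Hana→5, Eli→6, Ivy→7
second ordering as positions: [6, 2, 1, 5, 4, 7, 3]
Discordant pairs = inversions in this position sequence.
6: 2, 1, 5, 4, 3 → 5
2: 1 → 1
1: 0
5: 4, 3 → 2
4: 3 → 1
7: 3 → 1
3: 0
Total: 5 + 1 + 0 + 2 + 1 + 1 + 0 = 10

10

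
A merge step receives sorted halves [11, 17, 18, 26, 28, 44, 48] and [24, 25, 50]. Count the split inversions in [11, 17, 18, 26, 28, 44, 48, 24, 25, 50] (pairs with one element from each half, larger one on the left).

8

Count, for every r in R, how many entries of L exceed r:
r = 24: 26, 28, 44, 48 → 4
r = 25: 26, 28, 44, 48 → 4
r = 50: none → 0
Cross-inversions: 4 + 4 + 0 = 8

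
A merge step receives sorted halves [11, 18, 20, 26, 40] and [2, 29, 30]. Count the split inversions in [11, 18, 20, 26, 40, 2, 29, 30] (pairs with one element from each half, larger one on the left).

7 cross-inversions

For each element r of the right run, count left-run elements greater than r:
r = 2: 11, 18, 20, 26, 40 → 5
r = 29: 40 → 1
r = 30: 40 → 1
Cross-inversions: 5 + 1 + 1 = 7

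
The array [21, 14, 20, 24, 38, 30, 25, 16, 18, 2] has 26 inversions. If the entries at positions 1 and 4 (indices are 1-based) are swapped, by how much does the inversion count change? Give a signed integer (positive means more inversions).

+1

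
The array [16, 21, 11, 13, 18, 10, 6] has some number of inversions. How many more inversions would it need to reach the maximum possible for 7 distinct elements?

5

Maximum inversions for 7 distinct elements is C(7, 2) = 7·6/2 = 21.
Current inversions — for each element, count later smaller elements:
16: 4
21: 5
11: 2
13: 2
18: 2
10: 1
6: 0
Current total: 4 + 5 + 2 + 2 + 2 + 1 + 0 = 16
Shortfall: 21 − 16 = 5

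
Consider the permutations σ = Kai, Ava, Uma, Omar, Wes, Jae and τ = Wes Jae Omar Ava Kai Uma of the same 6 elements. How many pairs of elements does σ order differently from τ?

Discordant pairs: 12

Assign each item its position (1..6) in the first ordering, then rewrite the second ordering as that position sequence:
positions: Kai→1, Ava→2, Uma→3, Omar→4, Wes→5, Jae→6
second ordering as positions: [5, 6, 4, 2, 1, 3]
Discordant pairs = inversions in this position sequence.
5: 4, 2, 1, 3 → 4
6: 4, 2, 1, 3 → 4
4: 2, 1, 3 → 3
2: 1 → 1
1: 0
3: 0
Total: 4 + 4 + 3 + 1 + 0 + 0 = 12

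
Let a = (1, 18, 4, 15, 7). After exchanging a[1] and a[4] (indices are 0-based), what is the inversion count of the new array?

1

Positions 1 and 4 hold 18 and 7; after swapping, the array is [1, 7, 4, 15, 18].
Count, for each position, how many later elements it exceeds:
1 → none → 0
7 → 4 → 1
4 → none → 0
15 → none → 0
18 → none → 0
Sum: 0 + 1 + 0 + 0 + 0 = 1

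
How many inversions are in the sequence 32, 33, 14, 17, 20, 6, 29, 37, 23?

17

Element-by-element contributions:
32 → 14, 17, 20, 6, 29, 23 → 6
33 → 14, 17, 20, 6, 29, 23 → 6
14 → 6 → 1
17 → 6 → 1
20 → 6 → 1
6 → none → 0
29 → 23 → 1
37 → 23 → 1
23 → none → 0
Sum: 6 + 6 + 1 + 1 + 1 + 0 + 1 + 1 + 0 = 17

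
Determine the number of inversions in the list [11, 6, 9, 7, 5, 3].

13

Count, for each position, how many later elements it exceeds:
11: 5
6: 2
9: 3
7: 2
5: 1
3: 0
Sum: 5 + 2 + 3 + 2 + 1 + 0 = 13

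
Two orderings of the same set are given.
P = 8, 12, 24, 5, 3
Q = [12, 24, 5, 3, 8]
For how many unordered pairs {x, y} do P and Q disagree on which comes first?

Assign each item its position (1..5) in the first ordering, then rewrite the second ordering as that position sequence:
positions: 8→1, 12→2, 24→3, 5→4, 3→5
second ordering as positions: [2, 3, 4, 5, 1]
Discordant pairs = inversions in this position sequence.
2: 1 → 1
3: 1 → 1
4: 1 → 1
5: 1 → 1
1: 0
Total: 1 + 1 + 1 + 1 + 0 = 4

4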